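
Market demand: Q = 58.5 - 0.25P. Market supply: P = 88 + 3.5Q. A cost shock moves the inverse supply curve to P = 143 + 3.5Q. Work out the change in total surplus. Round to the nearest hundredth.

-869.00

Rewriting demand in inverse form: P = 234 - 4Q.
Initial equilibrium: Q_0 = 19.4667, P_0 = 156.1333; CS_0 = (1/2)(19.4667)(77.8667) = 757.9022, PS_0 = (1/2)(19.4667)(68.1333) = 663.1644.
New equilibrium: 234 - 4Q = 143 + 3.5Q gives Q_1 = 12.1333, P_1 = 185.4667; CS_1 = 294.4356, PS_1 = 257.6311.
Change in total surplus = (294.4356 + 257.6311) - (757.9022 + 663.1644) = -869.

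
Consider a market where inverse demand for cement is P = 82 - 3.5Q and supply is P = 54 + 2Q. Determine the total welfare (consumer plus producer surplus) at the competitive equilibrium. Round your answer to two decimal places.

71.27

Equilibrium: 82 - 3.5Q = 54 + 2Q, so Q* = 5.0909 and P* = 64.1818.
Total surplus is the full triangle between the curves from 0 to Q*: (1/2)(5.0909)(82 - 54) = 71.2727.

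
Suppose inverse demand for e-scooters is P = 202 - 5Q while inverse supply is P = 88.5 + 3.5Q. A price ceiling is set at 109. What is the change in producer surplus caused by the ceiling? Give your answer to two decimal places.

Without the control, 202 - 5Q = 88.5 + 3.5Q so Q* = 13.3529 and P* = 135.2353.
At P = 109, sellers supply (109 - 88.5)/3.5 = 5.8571 while buyers want more, so the quantity traded is 5.8571 at price 109.
PS goes from (1/2)(13.3529)(46.7353) = 312.0268 to 60.0357 (computed as (109 - 88.5)(5.8571) - (1/2)(3.5)(5.8571)^2), a change of -251.9911.

-251.99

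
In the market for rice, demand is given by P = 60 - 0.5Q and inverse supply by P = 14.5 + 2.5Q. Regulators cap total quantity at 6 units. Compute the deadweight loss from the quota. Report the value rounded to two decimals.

Without the quota, 60 - 0.5Q = 14.5 + 2.5Q gives Q* = 15.1667.
At Q = 6 the demand price is 60 - 0.5(6) = 57 and the supply price is 14.5 + 2.5(6) = 29.5.
Deadweight loss is the triangle between the curves from 6 to 15.1667: (1/2)(57 - 29.5)(15.1667 - 6) = 126.0417.

126.04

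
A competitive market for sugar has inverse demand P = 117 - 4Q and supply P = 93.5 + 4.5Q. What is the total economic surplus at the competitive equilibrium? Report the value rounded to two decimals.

Equilibrium: 117 - 4Q = 93.5 + 4.5Q, so Q* = 2.7647 and P* = 105.9412.
CS = (1/2)(2.7647)(11.0588) = 15.2872 and PS = (1/2)(2.7647)(12.4412) = 17.1981, so total surplus = 32.4853.

32.49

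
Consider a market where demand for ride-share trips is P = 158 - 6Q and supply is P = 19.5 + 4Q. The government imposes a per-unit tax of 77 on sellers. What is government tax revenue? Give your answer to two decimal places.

473.55

Without the tax, 158 - 6Q = 19.5 + 4Q so Q* = 13.85 and P* = 74.9.
A tax on sellers shifts supply up by 77: 158 - 6Q = 19.5 + 4Q + 77, so Q_t = 6.15. Buyers pay P_b = 121.1; sellers receive P_s = P_b - 77 = 44.1.
Revenue is the tax times quantity traded: 77 x 6.15 = 473.55.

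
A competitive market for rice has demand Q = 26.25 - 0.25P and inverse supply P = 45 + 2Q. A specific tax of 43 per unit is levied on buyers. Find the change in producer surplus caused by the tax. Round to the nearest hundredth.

Rewriting demand in inverse form: P = 105 - 4Q.
Pre-tax equilibrium: 105 - 4Q = 45 + 2Q gives Q* = 10, P* = 65.
A tax on buyers shifts demand down by 43: (105 - 43) - 4Q = 45 + 2Q, so Q_t = 2.8333. Buyers pay P_b = 93.6667; sellers receive P_s = P_b - 43 = 50.6667.
PS falls from (1/2)(10)(20) = 100 to (1/2)(2.8333)(5.6667) = 8.0278, a change of -91.9722.

-91.97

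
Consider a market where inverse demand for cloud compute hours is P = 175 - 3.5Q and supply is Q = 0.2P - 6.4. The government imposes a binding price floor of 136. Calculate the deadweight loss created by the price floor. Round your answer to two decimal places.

Rewriting supply in inverse form: P = 32 + 5Q.
Free-market equilibrium: 175 - 3.5Q = 32 + 5Q gives Q* = 16.8235, P* = 116.1176.
At the floor price 136, quantity demanded is (175 - 136)/3.5 = 11.1429; demand is the short side, so Q = 11.1429 trades at P = 136.
The lost-trades triangle has base Q* - 11.1429 = 5.6807 and height equal to the gap between the curves at Q = 11.1429, which is 136 - 87.7143 = 48.2857. DWL = (1/2)(5.6807)(48.2857) = 137.1477.

137.15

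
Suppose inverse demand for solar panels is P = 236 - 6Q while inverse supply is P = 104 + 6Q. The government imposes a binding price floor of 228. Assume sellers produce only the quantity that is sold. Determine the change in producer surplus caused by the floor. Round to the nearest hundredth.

-203.00

Free-market equilibrium: 236 - 6Q = 104 + 6Q gives Q* = 11, P* = 170.
At the floor price 228, quantity demanded is (236 - 228)/6 = 1.3333; demand is the short side, so Q = 1.3333 trades at P = 228.
PS goes from (1/2)(11)(66) = 363 to 160 (computed as (228 - 104)(1.3333) - (1/2)(6)(1.3333)^2), a change of -203.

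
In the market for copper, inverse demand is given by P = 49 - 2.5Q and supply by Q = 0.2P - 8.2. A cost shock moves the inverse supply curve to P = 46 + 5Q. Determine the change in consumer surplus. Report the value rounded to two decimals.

-1.22

Rewriting supply in inverse form: P = 41 + 5Q.
Initial equilibrium: Q_0 = 1.0667, P_0 = 46.3333; CS_0 = (1/2)(1.0667)(2.6667) = 1.4222, PS_0 = (1/2)(1.0667)(5.3333) = 2.8444.
New equilibrium: 49 - 2.5Q = 46 + 5Q gives Q_1 = 0.4, P_1 = 48; CS_1 = 0.2, PS_1 = 0.4.
Change in consumer surplus = 0.2 - 1.4222 = -1.2222.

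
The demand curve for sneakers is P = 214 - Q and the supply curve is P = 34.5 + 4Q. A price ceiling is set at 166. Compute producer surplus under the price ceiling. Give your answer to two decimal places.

Without the control, 214 - Q = 34.5 + 4Q so Q* = 35.9 and P* = 178.1.
At the ceiling price 166, quantity supplied is (166 - 34.5)/4 = 32.875; supply is the short side, so Q = 32.875 trades at P = 166.
PS is the triangle above supply below 166: (1/2)(32.875)(166 - 34.5) = 2161.5312.

2161.53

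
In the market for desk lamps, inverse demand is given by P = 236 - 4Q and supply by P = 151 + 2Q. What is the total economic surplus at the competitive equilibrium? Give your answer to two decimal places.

602.08

Set 236 - 4Q = 151 + 2Q, which gives 85 = 6Q, so Q* = 14.1667 and P* = 236 - 4(14.1667) = 179.3333.
Total surplus is the full triangle between the curves from 0 to Q*: (1/2)(14.1667)(236 - 151) = 602.0833.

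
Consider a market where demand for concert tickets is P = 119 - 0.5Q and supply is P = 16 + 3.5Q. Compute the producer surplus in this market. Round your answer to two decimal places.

Equilibrium: 119 - 0.5Q = 16 + 3.5Q, so Q* = 25.75 and P* = 106.125.
PS is the area between P* and the supply curve from 0 to Q*: (1/2)(25.75)(90.125) = 1160.3594.

1160.36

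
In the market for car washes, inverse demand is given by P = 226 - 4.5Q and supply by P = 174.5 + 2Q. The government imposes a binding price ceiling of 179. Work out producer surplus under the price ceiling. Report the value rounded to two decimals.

Without the control, 226 - 4.5Q = 174.5 + 2Q so Q* = 7.9231 and P* = 190.3462.
At the ceiling price 179, quantity supplied is (179 - 174.5)/2 = 2.25; supply is the short side, so Q = 2.25 trades at P = 179.
PS is the triangle above supply below 179: (1/2)(2.25)(179 - 174.5) = 5.0625.

5.06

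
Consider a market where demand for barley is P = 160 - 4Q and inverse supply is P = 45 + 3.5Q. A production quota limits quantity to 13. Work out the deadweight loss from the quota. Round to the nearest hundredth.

Unrestricted equilibrium: Q* = (160 - 45)/(4 + 3.5) = 15.3333.
At Q = 13 the demand price is 160 - 4(13) = 108 and the supply price is 45 + 3.5(13) = 90.5.
DWL = (1/2)(gap between curves at 13) x (Q* - 13) = (1/2)(17.5)(2.3333) = 20.4167.

20.42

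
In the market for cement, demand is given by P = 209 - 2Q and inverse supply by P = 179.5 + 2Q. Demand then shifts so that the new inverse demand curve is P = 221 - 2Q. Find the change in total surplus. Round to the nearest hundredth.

106.50

Initial equilibrium: Q_0 = 7.375, P_0 = 194.25; CS_0 = (1/2)(7.375)(14.75) = 54.3906, PS_0 = (1/2)(7.375)(14.75) = 54.3906.
New equilibrium: 221 - 2Q = 179.5 + 2Q gives Q_1 = 10.375, P_1 = 200.25; CS_1 = 107.6406, PS_1 = 107.6406.
Change in total surplus = (107.6406 + 107.6406) - (54.3906 + 54.3906) = 106.5.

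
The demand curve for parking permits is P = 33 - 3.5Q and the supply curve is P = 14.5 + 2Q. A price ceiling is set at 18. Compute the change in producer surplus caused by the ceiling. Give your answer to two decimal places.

-8.25

Without the control, 33 - 3.5Q = 14.5 + 2Q so Q* = 3.3636 and P* = 21.2273.
At P = 18, sellers supply (18 - 14.5)/2 = 1.75 while buyers want more, so the quantity traded is 1.75 at price 18.
PS goes from (1/2)(3.3636)(6.7273) = 11.314 to 3.0625 (computed as (18 - 14.5)(1.75) - (1/2)(2)(1.75)^2), a change of -8.2515.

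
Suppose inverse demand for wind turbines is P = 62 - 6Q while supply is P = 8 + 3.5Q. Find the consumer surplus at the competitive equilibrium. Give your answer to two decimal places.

Set 62 - 6Q = 8 + 3.5Q, which gives 54 = 9.5Q, so Q* = 5.6842 and P* = 62 - 6(5.6842) = 27.8947.
Consumer surplus is the triangle under demand above P*: (1/2)(5.6842)(62 - 27.8947) = (1/2)(5.6842)(34.1053) = 96.9307.

96.93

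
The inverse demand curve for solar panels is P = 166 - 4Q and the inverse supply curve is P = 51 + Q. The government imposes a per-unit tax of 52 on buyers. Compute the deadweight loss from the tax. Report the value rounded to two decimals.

Pre-tax equilibrium: 166 - 4Q = 51 + Q gives Q* = 23, P* = 74.
A tax on buyers shifts demand down by 52: (166 - 52) - 4Q = 51 + Q, so Q_t = 12.6. Buyers pay P_b = 115.6; sellers receive P_s = P_b - 52 = 63.6.
Deadweight loss is the triangle between the curves from Q_t to Q*: (1/2)(23 - 12.6)(52) = 270.4.

270.40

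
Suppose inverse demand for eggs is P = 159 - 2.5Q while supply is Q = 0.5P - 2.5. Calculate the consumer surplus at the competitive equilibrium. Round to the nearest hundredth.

1463.95

Rewriting supply in inverse form: P = 5 + 2Q.
Equilibrium: 159 - 2.5Q = 5 + 2Q, so Q* = 34.2222 and P* = 73.4444.
CS is the area between the demand curve and P* from 0 to Q*: (1/2)(34.2222)(85.5556) = 1463.9506.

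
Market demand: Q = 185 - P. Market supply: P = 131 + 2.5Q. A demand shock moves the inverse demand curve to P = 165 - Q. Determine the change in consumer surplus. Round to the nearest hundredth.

Rewriting demand in inverse form: P = 185 - Q.
Initial equilibrium: Q_0 = 15.4286, P_0 = 169.5714; CS_0 = (1/2)(15.4286)(15.4286) = 119.0204, PS_0 = (1/2)(15.4286)(38.5714) = 297.551.
New equilibrium: 165 - Q = 131 + 2.5Q gives Q_1 = 9.7143, P_1 = 155.2857; CS_1 = 47.1837, PS_1 = 117.9592.
Change in consumer surplus = 47.1837 - 119.0204 = -71.8367.

-71.84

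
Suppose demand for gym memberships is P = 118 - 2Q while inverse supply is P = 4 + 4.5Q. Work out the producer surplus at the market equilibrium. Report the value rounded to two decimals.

692.09

Equilibrium: 118 - 2Q = 4 + 4.5Q, so Q* = 17.5385 and P* = 82.9231.
The supply curve's price intercept is 4, so PS = (1/2)(Q*)(P* - 4) = (1/2)(17.5385)(78.9231) = 692.0947.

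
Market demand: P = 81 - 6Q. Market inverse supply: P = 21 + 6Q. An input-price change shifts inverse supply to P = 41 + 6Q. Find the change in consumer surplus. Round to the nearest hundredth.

Initial equilibrium: Q_0 = 5, P_0 = 51; CS_0 = (1/2)(5)(30) = 75, PS_0 = (1/2)(5)(30) = 75.
New equilibrium: 81 - 6Q = 41 + 6Q gives Q_1 = 3.3333, P_1 = 61; CS_1 = 33.3333, PS_1 = 33.3333.
Change in consumer surplus = 33.3333 - 75 = -41.6667.

-41.67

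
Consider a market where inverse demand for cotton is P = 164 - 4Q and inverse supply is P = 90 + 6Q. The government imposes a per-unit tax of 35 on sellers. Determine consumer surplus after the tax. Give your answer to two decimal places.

30.42

Pre-tax equilibrium: 164 - 4Q = 90 + 6Q gives Q* = 7.4, P* = 134.4.
A tax on sellers shifts supply up by 35: 164 - 4Q = 90 + 6Q + 35, so Q_t = 3.9. Buyers pay P_b = 148.4; sellers receive P_s = P_b - 35 = 113.4.
Consumer surplus is the triangle under demand above P_b: (1/2)(3.9)(164 - 148.4) = 30.42.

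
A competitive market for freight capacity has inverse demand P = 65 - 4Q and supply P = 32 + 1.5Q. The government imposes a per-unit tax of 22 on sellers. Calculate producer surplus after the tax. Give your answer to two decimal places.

Without the tax, 65 - 4Q = 32 + 1.5Q so Q* = 6 and P* = 41.
With the tax, sellers need 22 more per unit: 65 - 4Q = 32 + 1.5Q + 22, so Q_t = 2. Buyers pay P_b = 57; sellers receive P_s = P_b - 22 = 35.
PS = (1/2)(Q_t)(P_s - 32) = (1/2)(2)(3) = 3.

3.00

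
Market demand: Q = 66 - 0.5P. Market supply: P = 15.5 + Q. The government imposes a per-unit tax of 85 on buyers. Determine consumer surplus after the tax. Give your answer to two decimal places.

110.25

Rewriting demand in inverse form: P = 132 - 2Q.
Without the tax, 132 - 2Q = 15.5 + Q so Q* = 38.8333 and P* = 54.3333.
A tax on buyers shifts demand down by 85: (132 - 85) - 2Q = 15.5 + Q, so Q_t = 10.5. Buyers pay P_b = 111; sellers receive P_s = P_b - 85 = 26.
CS = (1/2)(Q_t)(132 - P_b) = (1/2)(10.5)(21) = 110.25.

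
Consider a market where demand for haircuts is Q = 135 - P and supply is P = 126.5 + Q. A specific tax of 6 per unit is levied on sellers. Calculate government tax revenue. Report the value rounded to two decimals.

7.50

Rewriting demand in inverse form: P = 135 - Q.
Without the tax, 135 - Q = 126.5 + Q so Q* = 4.25 and P* = 130.75.
A tax on sellers shifts supply up by 6: 135 - Q = 126.5 + Q + 6, so Q_t = 1.25. Buyers pay P_b = 133.75; sellers receive P_s = P_b - 6 = 127.75.
Tax revenue = t x Q_t = 6 x 1.25 = 7.5.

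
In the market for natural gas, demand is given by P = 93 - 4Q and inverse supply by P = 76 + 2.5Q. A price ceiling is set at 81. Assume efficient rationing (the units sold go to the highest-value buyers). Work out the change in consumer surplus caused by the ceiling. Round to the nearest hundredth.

Without the control, 93 - 4Q = 76 + 2.5Q so Q* = 2.6154 and P* = 82.5385.
At P = 81, sellers supply (81 - 76)/2.5 = 2 while buyers want more, so the quantity traded is 2 at price 81.
CS goes from (1/2)(2.6154)(10.4615) = 13.6805 to 16 (computed as (93 - 81)(2) - (1/2)(4)(2)^2), a change of 2.3195.

2.32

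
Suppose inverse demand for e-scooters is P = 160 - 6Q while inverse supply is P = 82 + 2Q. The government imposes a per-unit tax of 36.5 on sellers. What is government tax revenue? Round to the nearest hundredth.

Without the tax, 160 - 6Q = 82 + 2Q so Q* = 9.75 and P* = 101.5.
A tax on sellers shifts supply up by 36.5: 160 - 6Q = 82 + 2Q + 36.5, so Q_t = 5.1875. Buyers pay P_b = 128.875; sellers receive P_s = P_b - 36.5 = 92.375.
Tax revenue = t x Q_t = 36.5 x 5.1875 = 189.3438.

189.34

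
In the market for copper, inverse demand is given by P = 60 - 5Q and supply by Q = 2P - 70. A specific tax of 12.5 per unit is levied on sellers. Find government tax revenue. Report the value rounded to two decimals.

28.41

Rewriting supply in inverse form: P = 35 + 0.5Q.
Pre-tax equilibrium: 60 - 5Q = 35 + 0.5Q gives Q* = 4.5455, P* = 37.2727.
A tax on sellers shifts supply up by 12.5: 60 - 5Q = 35 + 0.5Q + 12.5, so Q_t = 2.2727. Buyers pay P_b = 48.6364; sellers receive P_s = P_b - 12.5 = 36.1364.
Tax revenue = t x Q_t = 12.5 x 2.2727 = 28.4091.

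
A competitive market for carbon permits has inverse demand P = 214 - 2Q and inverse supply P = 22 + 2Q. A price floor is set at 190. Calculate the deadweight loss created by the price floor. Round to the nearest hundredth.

Free-market equilibrium: 214 - 2Q = 22 + 2Q gives Q* = 48, P* = 118.
At the floor price 190, quantity demanded is (214 - 190)/2 = 12; demand is the short side, so Q = 12 trades at P = 190.
At Q = 12 the demand price is 190 and the supply price is 46. Deadweight loss is the triangle between the curves from 12 to 48: (1/2)(190 - 46)(48 - 12) = 2592.

2592.00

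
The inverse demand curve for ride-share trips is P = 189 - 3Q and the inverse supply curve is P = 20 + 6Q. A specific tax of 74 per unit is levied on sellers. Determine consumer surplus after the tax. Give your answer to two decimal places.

167.13

Pre-tax equilibrium: 189 - 3Q = 20 + 6Q gives Q* = 18.7778, P* = 132.6667.
A tax on sellers shifts supply up by 74: 189 - 3Q = 20 + 6Q + 74, so Q_t = 10.5556. Buyers pay P_b = 157.3333; sellers receive P_s = P_b - 74 = 83.3333.
Consumer surplus is the triangle under demand above P_b: (1/2)(10.5556)(189 - 157.3333) = 167.1296.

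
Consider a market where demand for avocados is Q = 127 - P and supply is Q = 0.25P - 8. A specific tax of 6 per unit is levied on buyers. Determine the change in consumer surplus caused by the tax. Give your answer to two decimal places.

-22.08

Rewriting demand in inverse form: P = 127 - Q.
Rewriting supply in inverse form: P = 32 + 4Q.
Without the tax, 127 - Q = 32 + 4Q so Q* = 19 and P* = 108.
With the tax, buyers' net willingness to pay falls by 6: (127 - 6) - Q = 32 + 4Q, so Q_t = 17.8. Buyers pay P_b = 109.2; sellers receive P_s = P_b - 6 = 103.2.
CS falls from (1/2)(19)(19) = 180.5 to (1/2)(17.8)(17.8) = 158.42, a change of -22.08.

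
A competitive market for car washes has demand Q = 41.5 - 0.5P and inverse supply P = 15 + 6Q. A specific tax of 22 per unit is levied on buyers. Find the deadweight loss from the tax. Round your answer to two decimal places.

Rewriting demand in inverse form: P = 83 - 2Q.
Pre-tax equilibrium: 83 - 2Q = 15 + 6Q gives Q* = 8.5, P* = 66.
A tax on buyers shifts demand down by 22: (83 - 22) - 2Q = 15 + 6Q, so Q_t = 5.75. Buyers pay P_b = 71.5; sellers receive P_s = P_b - 22 = 49.5.
The welfare triangle lost has base Q* - Q_t = 2.75 and height t = 22, so DWL = (1/2)(2.75)(22) = 30.25.

30.25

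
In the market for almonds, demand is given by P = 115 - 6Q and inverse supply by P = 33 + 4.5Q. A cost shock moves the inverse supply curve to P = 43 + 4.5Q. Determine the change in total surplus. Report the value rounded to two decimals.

Initial equilibrium: Q_0 = 7.8095, P_0 = 68.1429; CS_0 = (1/2)(7.8095)(46.8571) = 182.966, PS_0 = (1/2)(7.8095)(35.1429) = 137.2245.
New equilibrium: 115 - 6Q = 43 + 4.5Q gives Q_1 = 6.8571, P_1 = 73.8571; CS_1 = 141.0612, PS_1 = 105.7959.
Change in total surplus = (141.0612 + 105.7959) - (182.966 + 137.2245) = -73.3333.

-73.33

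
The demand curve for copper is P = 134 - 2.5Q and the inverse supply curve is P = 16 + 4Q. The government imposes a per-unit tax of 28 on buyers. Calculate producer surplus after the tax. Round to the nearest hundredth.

383.43

Without the tax, 134 - 2.5Q = 16 + 4Q so Q* = 18.1538 and P* = 88.6154.
A tax on buyers shifts demand down by 28: (134 - 28) - 2.5Q = 16 + 4Q, so Q_t = 13.8462. Buyers pay P_b = 99.3846; sellers receive P_s = P_b - 28 = 71.3846.
PS = (1/2)(Q_t)(P_s - 16) = (1/2)(13.8462)(55.3846) = 383.432.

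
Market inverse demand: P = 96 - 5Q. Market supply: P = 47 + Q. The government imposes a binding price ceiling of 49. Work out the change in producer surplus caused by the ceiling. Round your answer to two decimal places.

-31.35

Free-market equilibrium: 96 - 5Q = 47 + Q gives Q* = 8.1667, P* = 55.1667.
At the ceiling price 49, quantity supplied is (49 - 47)/1 = 2; supply is the short side, so Q = 2 trades at P = 49.
PS goes from (1/2)(8.1667)(8.1667) = 33.3472 to 2 (computed as (49 - 47)(2) - (1/2)(1)(2)^2), a change of -31.3472.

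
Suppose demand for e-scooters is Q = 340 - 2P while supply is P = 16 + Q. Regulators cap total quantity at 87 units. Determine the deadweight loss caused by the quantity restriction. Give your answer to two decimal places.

Rewriting demand in inverse form: P = 170 - 0.5Q.
Unrestricted equilibrium: Q* = (170 - 16)/(0.5 + 1) = 102.6667.
At Q = 87 the demand price is 170 - 0.5(87) = 126.5 and the supply price is 16 + (87) = 103.
DWL = (1/2)(gap between curves at 87) x (Q* - 87) = (1/2)(23.5)(15.6667) = 184.0833.

184.08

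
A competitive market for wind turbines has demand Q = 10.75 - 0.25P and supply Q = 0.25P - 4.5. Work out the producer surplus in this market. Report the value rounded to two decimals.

Rewriting demand in inverse form: P = 43 - 4Q.
Rewriting supply in inverse form: P = 18 + 4Q.
Equilibrium: 43 - 4Q = 18 + 4Q, so Q* = 3.125 and P* = 30.5.
The supply curve's price intercept is 18, so PS = (1/2)(Q*)(P* - 18) = (1/2)(3.125)(12.5) = 19.5312.

19.53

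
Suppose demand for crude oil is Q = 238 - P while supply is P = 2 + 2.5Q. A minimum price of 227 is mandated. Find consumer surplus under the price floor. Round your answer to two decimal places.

60.50

Rewriting demand in inverse form: P = 238 - Q.
Without the control, 238 - Q = 2 + 2.5Q so Q* = 67.4286 and P* = 170.5714.
At P = 227, buyers demand (238 - 227)/1 = 11 while sellers would supply more, so the quantity traded is 11 at price 227.
CS is the triangle under demand above 227: (1/2)(11)(238 - 227) = 60.5.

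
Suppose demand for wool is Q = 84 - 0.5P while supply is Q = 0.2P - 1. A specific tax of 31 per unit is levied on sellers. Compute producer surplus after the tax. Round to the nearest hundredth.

Rewriting demand in inverse form: P = 168 - 2Q.
Rewriting supply in inverse form: P = 5 + 5Q.
Without the tax, 168 - 2Q = 5 + 5Q so Q* = 23.2857 and P* = 121.4286.
A tax on sellers shifts supply up by 31: 168 - 2Q = 5 + 5Q + 31, so Q_t = 18.8571. Buyers pay P_b = 130.2857; sellers receive P_s = P_b - 31 = 99.2857.
Producer surplus is the triangle above supply below P_s: (1/2)(18.8571)(99.2857 - 5) = 888.9796.

888.98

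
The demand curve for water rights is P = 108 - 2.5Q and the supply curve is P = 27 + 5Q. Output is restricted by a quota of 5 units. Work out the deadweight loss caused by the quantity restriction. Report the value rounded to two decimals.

Without the quota, 108 - 2.5Q = 27 + 5Q gives Q* = 10.8.
At Q = 5 the demand price is 108 - 2.5(5) = 95.5 and the supply price is 27 + 5(5) = 52.
DWL = (1/2)(gap between curves at 5) x (Q* - 5) = (1/2)(43.5)(5.8) = 126.15.

126.15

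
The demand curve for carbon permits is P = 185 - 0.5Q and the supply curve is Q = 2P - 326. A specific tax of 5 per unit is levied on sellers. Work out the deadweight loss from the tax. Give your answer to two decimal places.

12.50

Rewriting supply in inverse form: P = 163 + 0.5Q.
Pre-tax equilibrium: 185 - 0.5Q = 163 + 0.5Q gives Q* = 22, P* = 174.
A tax on sellers shifts supply up by 5: 185 - 0.5Q = 163 + 0.5Q + 5, so Q_t = 17. Buyers pay P_b = 176.5; sellers receive P_s = P_b - 5 = 171.5.
The welfare triangle lost has base Q* - Q_t = 5 and height t = 5, so DWL = (1/2)(5)(5) = 12.5.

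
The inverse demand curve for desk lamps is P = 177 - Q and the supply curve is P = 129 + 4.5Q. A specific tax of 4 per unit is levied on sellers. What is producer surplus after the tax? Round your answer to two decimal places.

Without the tax, 177 - Q = 129 + 4.5Q so Q* = 8.7273 and P* = 168.2727.
A tax on sellers shifts supply up by 4: 177 - Q = 129 + 4.5Q + 4, so Q_t = 8. Buyers pay P_b = 169; sellers receive P_s = P_b - 4 = 165.
PS = (1/2)(Q_t)(P_s - 129) = (1/2)(8)(36) = 144.

144.00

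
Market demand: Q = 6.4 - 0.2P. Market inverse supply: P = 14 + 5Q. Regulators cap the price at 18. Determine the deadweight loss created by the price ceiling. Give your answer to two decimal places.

Rewriting demand in inverse form: P = 32 - 5Q.
Without the control, 32 - 5Q = 14 + 5Q so Q* = 1.8 and P* = 23.
At P = 18, sellers supply (18 - 14)/5 = 0.8 while buyers want more, so the quantity traded is 0.8 at price 18.
The lost-trades triangle has base Q* - 0.8 = 1 and height equal to the gap between the curves at Q = 0.8, which is 28 - 18 = 10. DWL = (1/2)(1)(10) = 5.

5.00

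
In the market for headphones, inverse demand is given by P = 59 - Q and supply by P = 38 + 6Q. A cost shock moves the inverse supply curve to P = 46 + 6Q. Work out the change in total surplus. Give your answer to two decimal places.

-19.43

Initial equilibrium: Q_0 = 3, P_0 = 56; CS_0 = (1/2)(3)(3) = 4.5, PS_0 = (1/2)(3)(18) = 27.
New equilibrium: 59 - Q = 46 + 6Q gives Q_1 = 1.8571, P_1 = 57.1429; CS_1 = 1.7245, PS_1 = 10.3469.
Change in total surplus = (1.7245 + 10.3469) - (4.5 + 27) = -19.4286.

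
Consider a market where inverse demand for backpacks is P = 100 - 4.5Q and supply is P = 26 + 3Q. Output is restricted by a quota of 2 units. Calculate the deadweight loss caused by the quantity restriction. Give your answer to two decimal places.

232.07

Unrestricted equilibrium: Q* = (100 - 26)/(4.5 + 3) = 9.8667.
At Q = 2 the demand price is 100 - 4.5(2) = 91 and the supply price is 26 + 3(2) = 32.
Deadweight loss is the triangle between the curves from 2 to 9.8667: (1/2)(91 - 32)(9.8667 - 2) = 232.0667.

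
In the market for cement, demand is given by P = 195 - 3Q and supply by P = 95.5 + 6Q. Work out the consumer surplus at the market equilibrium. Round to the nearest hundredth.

Equilibrium: 195 - 3Q = 95.5 + 6Q, so Q* = 11.0556 and P* = 161.8333.
CS is the area between the demand curve and P* from 0 to Q*: (1/2)(11.0556)(33.1667) = 183.338.

183.34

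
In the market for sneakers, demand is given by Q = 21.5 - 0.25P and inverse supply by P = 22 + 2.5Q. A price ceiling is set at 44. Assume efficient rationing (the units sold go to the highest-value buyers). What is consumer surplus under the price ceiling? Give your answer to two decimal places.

214.72

Rewriting demand in inverse form: P = 86 - 4Q.
Without the control, 86 - 4Q = 22 + 2.5Q so Q* = 9.8462 and P* = 46.6154.
At the ceiling price 44, quantity supplied is (44 - 22)/2.5 = 8.8; supply is the short side, so Q = 8.8 trades at P = 44.
The demand price at Q = 8.8 is 50.8. CS is the trapezoid between demand and 44 over [0, 8.8]: (1/2)[(86 - 44) + (50.8 - 44)](8.8) = 214.72.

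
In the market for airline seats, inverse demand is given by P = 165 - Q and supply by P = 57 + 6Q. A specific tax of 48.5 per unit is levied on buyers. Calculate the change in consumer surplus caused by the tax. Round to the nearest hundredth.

Without the tax, 165 - Q = 57 + 6Q so Q* = 15.4286 and P* = 149.5714.
A tax on buyers shifts demand down by 48.5: (165 - 48.5) - Q = 57 + 6Q, so Q_t = 8.5. Buyers pay P_b = 156.5; sellers receive P_s = P_b - 48.5 = 108.
Consumers lose the trapezoid between P* and P_b out to Q_t plus the triangle from Q_t to Q*: change in CS = 36.125 - 119.0204 = -82.8954.

-82.90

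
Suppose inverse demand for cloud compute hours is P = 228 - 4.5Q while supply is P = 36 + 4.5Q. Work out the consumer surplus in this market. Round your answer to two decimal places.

1024.00

Set 228 - 4.5Q = 36 + 4.5Q, which gives 192 = 9Q, so Q* = 21.3333 and P* = 228 - 4.5(21.3333) = 132.
Consumer surplus is the triangle under demand above P*: (1/2)(21.3333)(228 - 132) = (1/2)(21.3333)(96) = 1024.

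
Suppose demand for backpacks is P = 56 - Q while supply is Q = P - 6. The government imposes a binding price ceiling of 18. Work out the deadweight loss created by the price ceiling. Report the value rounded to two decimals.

169.00

Rewriting supply in inverse form: P = 6 + Q.
Free-market equilibrium: 56 - Q = 6 + Q gives Q* = 25, P* = 31.
At P = 18, sellers supply (18 - 6)/1 = 12 while buyers want more, so the quantity traded is 12 at price 18.
The lost-trades triangle has base Q* - 12 = 13 and height equal to the gap between the curves at Q = 12, which is 44 - 18 = 26. DWL = (1/2)(13)(26) = 169.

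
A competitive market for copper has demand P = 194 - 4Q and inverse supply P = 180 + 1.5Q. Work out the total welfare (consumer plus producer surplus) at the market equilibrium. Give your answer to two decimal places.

Equilibrium: 194 - 4Q = 180 + 1.5Q, so Q* = 2.5455 and P* = 183.8182.
CS = (1/2)(2.5455)(10.1818) = 12.9587 and PS = (1/2)(2.5455)(3.8182) = 4.8595, so total surplus = 17.8182.

17.82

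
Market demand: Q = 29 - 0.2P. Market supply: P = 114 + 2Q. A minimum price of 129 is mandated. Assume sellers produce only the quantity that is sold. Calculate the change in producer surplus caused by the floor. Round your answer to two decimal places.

18.15

Rewriting demand in inverse form: P = 145 - 5Q.
Without the control, 145 - 5Q = 114 + 2Q so Q* = 4.4286 and P* = 122.8571.
At the floor price 129, quantity demanded is (145 - 129)/5 = 3.2; demand is the short side, so Q = 3.2 trades at P = 129.
PS goes from (1/2)(4.4286)(8.8571) = 19.6122 to 37.76 (computed as (129 - 114)(3.2) - (1/2)(2)(3.2)^2), a change of 18.1478.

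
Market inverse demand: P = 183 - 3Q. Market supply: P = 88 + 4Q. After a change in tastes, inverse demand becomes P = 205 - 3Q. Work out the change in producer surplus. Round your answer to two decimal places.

Initial equilibrium: Q_0 = 13.5714, P_0 = 142.2857; CS_0 = (1/2)(13.5714)(40.7143) = 276.2755, PS_0 = (1/2)(13.5714)(54.2857) = 368.3673.
New equilibrium: 205 - 3Q = 88 + 4Q gives Q_1 = 16.7143, P_1 = 154.8571; CS_1 = 419.051, PS_1 = 558.7347.
Change in producer surplus = 558.7347 - 368.3673 = 190.3673.

190.37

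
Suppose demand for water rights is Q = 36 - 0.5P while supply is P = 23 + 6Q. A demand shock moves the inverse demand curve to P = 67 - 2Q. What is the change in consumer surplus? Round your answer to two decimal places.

Rewriting demand in inverse form: P = 72 - 2Q.
Initial equilibrium: Q_0 = 6.125, P_0 = 59.75; CS_0 = (1/2)(6.125)(12.25) = 37.5156, PS_0 = (1/2)(6.125)(36.75) = 112.5469.
New equilibrium: 67 - 2Q = 23 + 6Q gives Q_1 = 5.5, P_1 = 56; CS_1 = 30.25, PS_1 = 90.75.
Change in consumer surplus = 30.25 - 37.5156 = -7.2656.

-7.27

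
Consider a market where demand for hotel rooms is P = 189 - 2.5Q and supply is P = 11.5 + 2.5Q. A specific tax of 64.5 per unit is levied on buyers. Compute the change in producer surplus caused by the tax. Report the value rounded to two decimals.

-936.86

Pre-tax equilibrium: 189 - 2.5Q = 11.5 + 2.5Q gives Q* = 35.5, P* = 100.25.
With the tax, buyers' net willingness to pay falls by 64.5: (189 - 64.5) - 2.5Q = 11.5 + 2.5Q, so Q_t = 22.6. Buyers pay P_b = 132.5; sellers receive P_s = P_b - 64.5 = 68.
Producers lose the trapezoid between P_s and P* out to Q_t plus the triangle from Q_t to Q*: change in PS = 638.45 - 1575.3125 = -936.8625.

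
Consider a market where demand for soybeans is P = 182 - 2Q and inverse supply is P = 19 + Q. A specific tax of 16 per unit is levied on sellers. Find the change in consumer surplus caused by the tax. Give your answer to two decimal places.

-551.11

Pre-tax equilibrium: 182 - 2Q = 19 + Q gives Q* = 54.3333, P* = 73.3333.
With the tax, sellers need 16 more per unit: 182 - 2Q = 19 + Q + 16, so Q_t = 49. Buyers pay P_b = 84; sellers receive P_s = P_b - 16 = 68.
CS falls from (1/2)(54.3333)(108.6667) = 2952.1111 to (1/2)(49)(98) = 2401, a change of -551.1111.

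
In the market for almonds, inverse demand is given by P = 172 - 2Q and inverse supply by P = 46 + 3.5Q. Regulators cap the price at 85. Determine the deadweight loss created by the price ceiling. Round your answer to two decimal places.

Without the control, 172 - 2Q = 46 + 3.5Q so Q* = 22.9091 and P* = 126.1818.
At the ceiling price 85, quantity supplied is (85 - 46)/3.5 = 11.1429; supply is the short side, so Q = 11.1429 trades at P = 85.
At Q = 11.1429 the demand price is 149.7143 and the supply price is 85. Deadweight loss is the triangle between the curves from 11.1429 to 22.9091: (1/2)(149.7143 - 85)(22.9091 - 11.1429) = 380.7217.

380.72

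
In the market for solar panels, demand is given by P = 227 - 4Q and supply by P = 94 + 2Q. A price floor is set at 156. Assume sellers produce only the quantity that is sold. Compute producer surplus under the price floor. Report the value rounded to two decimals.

Without the control, 227 - 4Q = 94 + 2Q so Q* = 22.1667 and P* = 138.3333.
At P = 156, buyers demand (227 - 156)/4 = 17.75 while sellers would supply more, so the quantity traded is 17.75 at price 156.
The supply price at Q = 17.75 is 129.5. PS is the trapezoid between 156 and supply over [0, 17.75]: (1/2)[(156 - 94) + (156 - 129.5)](17.75) = 785.4375.

785.44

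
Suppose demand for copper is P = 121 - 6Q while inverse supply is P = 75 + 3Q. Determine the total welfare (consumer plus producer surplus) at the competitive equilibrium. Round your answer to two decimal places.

117.56

Equilibrium: 121 - 6Q = 75 + 3Q, so Q* = 5.1111 and P* = 90.3333.
Total surplus is the full triangle between the curves from 0 to Q*: (1/2)(5.1111)(121 - 75) = 117.5556.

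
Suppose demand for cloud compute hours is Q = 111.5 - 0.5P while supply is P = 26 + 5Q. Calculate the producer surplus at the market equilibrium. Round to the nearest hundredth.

Rewriting demand in inverse form: P = 223 - 2Q.
Setting demand equal to supply, 197 = 7Q, so Q* = 28.1429 and P* = 166.7143.
Producer surplus is the triangle above supply below P*: (1/2)(28.1429)(166.7143 - 26) = (1/2)(28.1429)(140.7143) = 1980.051.

1980.05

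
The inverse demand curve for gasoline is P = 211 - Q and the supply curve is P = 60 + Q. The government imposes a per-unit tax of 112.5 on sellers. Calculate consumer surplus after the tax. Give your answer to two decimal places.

185.28

Without the tax, 211 - Q = 60 + Q so Q* = 75.5 and P* = 135.5.
A tax on sellers shifts supply up by 112.5: 211 - Q = 60 + Q + 112.5, so Q_t = 19.25. Buyers pay P_b = 191.75; sellers receive P_s = P_b - 112.5 = 79.25.
CS = (1/2)(Q_t)(211 - P_b) = (1/2)(19.25)(19.25) = 185.2812.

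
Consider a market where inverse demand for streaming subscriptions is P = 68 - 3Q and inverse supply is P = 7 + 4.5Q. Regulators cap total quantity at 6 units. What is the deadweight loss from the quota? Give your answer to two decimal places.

Without the quota, 68 - 3Q = 7 + 4.5Q gives Q* = 8.1333.
At Q = 6 the demand price is 68 - 3(6) = 50 and the supply price is 7 + 4.5(6) = 34.
Deadweight loss is the triangle between the curves from 6 to 8.1333: (1/2)(50 - 34)(8.1333 - 6) = 17.0667.

17.07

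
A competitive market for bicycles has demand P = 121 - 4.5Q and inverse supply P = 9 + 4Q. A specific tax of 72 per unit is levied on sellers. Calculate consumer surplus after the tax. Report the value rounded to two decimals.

49.83

Without the tax, 121 - 4.5Q = 9 + 4Q so Q* = 13.1765 and P* = 61.7059.
A tax on sellers shifts supply up by 72: 121 - 4.5Q = 9 + 4Q + 72, so Q_t = 4.7059. Buyers pay P_b = 99.8235; sellers receive P_s = P_b - 72 = 27.8235.
Consumer surplus is the triangle under demand above P_b: (1/2)(4.7059)(121 - 99.8235) = 49.827.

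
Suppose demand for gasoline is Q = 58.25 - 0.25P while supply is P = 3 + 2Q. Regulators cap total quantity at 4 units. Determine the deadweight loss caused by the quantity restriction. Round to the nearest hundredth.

3536.33

Rewriting demand in inverse form: P = 233 - 4Q.
Unrestricted equilibrium: Q* = (233 - 3)/(4 + 2) = 38.3333.
At Q = 4 the demand price is 233 - 4(4) = 217 and the supply price is 3 + 2(4) = 11.
DWL = (1/2)(gap between curves at 4) x (Q* - 4) = (1/2)(206)(34.3333) = 3536.3333.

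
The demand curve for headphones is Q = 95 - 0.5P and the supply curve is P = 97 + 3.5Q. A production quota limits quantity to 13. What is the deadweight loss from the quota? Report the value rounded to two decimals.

Rewriting demand in inverse form: P = 190 - 2Q.
Without the quota, 190 - 2Q = 97 + 3.5Q gives Q* = 16.9091.
At Q = 13 the demand price is 190 - 2(13) = 164 and the supply price is 97 + 3.5(13) = 142.5.
DWL = (1/2)(gap between curves at 13) x (Q* - 13) = (1/2)(21.5)(3.9091) = 42.0227.

42.02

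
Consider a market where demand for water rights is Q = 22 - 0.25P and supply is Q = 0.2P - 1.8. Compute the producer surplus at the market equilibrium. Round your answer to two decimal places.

Rewriting demand in inverse form: P = 88 - 4Q.
Rewriting supply in inverse form: P = 9 + 5Q.
Setting demand equal to supply, 79 = 9Q, so Q* = 8.7778 and P* = 52.8889.
PS is the area between P* and the supply curve from 0 to Q*: (1/2)(8.7778)(43.8889) = 192.6235.

192.62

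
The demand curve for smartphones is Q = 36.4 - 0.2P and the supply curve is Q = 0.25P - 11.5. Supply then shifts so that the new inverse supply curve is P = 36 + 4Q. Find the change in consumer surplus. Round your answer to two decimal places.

87.04

Rewriting demand in inverse form: P = 182 - 5Q.
Rewriting supply in inverse form: P = 46 + 4Q.
Initial equilibrium: Q_0 = 15.1111, P_0 = 106.4444; CS_0 = (1/2)(15.1111)(75.5556) = 570.8642, PS_0 = (1/2)(15.1111)(60.4444) = 456.6914.
New equilibrium: 182 - 5Q = 36 + 4Q gives Q_1 = 16.2222, P_1 = 100.8889; CS_1 = 657.9012, PS_1 = 526.321.
Change in consumer surplus = 657.9012 - 570.8642 = 87.037.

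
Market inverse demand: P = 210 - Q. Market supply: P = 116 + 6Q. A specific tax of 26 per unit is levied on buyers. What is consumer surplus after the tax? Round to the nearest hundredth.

Without the tax, 210 - Q = 116 + 6Q so Q* = 13.4286 and P* = 196.5714.
A tax on buyers shifts demand down by 26: (210 - 26) - Q = 116 + 6Q, so Q_t = 9.7143. Buyers pay P_b = 200.2857; sellers receive P_s = P_b - 26 = 174.2857.
Consumer surplus is the triangle under demand above P_b: (1/2)(9.7143)(210 - 200.2857) = 47.1837.

47.18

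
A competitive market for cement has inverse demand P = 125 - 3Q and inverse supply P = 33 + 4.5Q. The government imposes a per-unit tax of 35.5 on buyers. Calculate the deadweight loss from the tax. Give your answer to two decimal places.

Pre-tax equilibrium: 125 - 3Q = 33 + 4.5Q gives Q* = 12.2667, P* = 88.2.
A tax on buyers shifts demand down by 35.5: (125 - 35.5) - 3Q = 33 + 4.5Q, so Q_t = 7.5333. Buyers pay P_b = 102.4; sellers receive P_s = P_b - 35.5 = 66.9.
The welfare triangle lost has base Q* - Q_t = 4.7333 and height t = 35.5, so DWL = (1/2)(4.7333)(35.5) = 84.0167.

84.02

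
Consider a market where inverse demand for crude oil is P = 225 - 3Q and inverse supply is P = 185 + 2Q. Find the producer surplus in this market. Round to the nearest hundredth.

Equilibrium: 225 - 3Q = 185 + 2Q, so Q* = 8 and P* = 201.
The supply curve's price intercept is 185, so PS = (1/2)(Q*)(P* - 185) = (1/2)(8)(16) = 64.

64.00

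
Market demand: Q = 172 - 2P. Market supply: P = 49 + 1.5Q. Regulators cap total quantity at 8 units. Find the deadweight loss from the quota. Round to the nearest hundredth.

110.25

Rewriting demand in inverse form: P = 86 - 0.5Q.
Without the quota, 86 - 0.5Q = 49 + 1.5Q gives Q* = 18.5.
At Q = 8 the demand price is 86 - 0.5(8) = 82 and the supply price is 49 + 1.5(8) = 61.
DWL = (1/2)(gap between curves at 8) x (Q* - 8) = (1/2)(21)(10.5) = 110.25.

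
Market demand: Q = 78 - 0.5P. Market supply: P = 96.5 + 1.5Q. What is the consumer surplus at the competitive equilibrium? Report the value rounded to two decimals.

289.00

Rewriting demand in inverse form: P = 156 - 2Q.
Set 156 - 2Q = 96.5 + 1.5Q, which gives 59.5 = 3.5Q, so Q* = 17 and P* = 156 - 2(17) = 122.
Consumer surplus is the triangle under demand above P*: (1/2)(17)(156 - 122) = (1/2)(17)(34) = 289.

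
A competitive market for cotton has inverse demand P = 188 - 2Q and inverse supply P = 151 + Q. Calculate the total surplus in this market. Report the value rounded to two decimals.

228.17

Equilibrium: 188 - 2Q = 151 + Q, so Q* = 12.3333 and P* = 163.3333.
Total surplus is the full triangle between the curves from 0 to Q*: (1/2)(12.3333)(188 - 151) = 228.1667.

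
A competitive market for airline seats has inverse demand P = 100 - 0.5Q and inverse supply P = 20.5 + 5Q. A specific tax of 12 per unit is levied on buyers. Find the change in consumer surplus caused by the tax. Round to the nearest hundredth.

Without the tax, 100 - 0.5Q = 20.5 + 5Q so Q* = 14.4545 and P* = 92.7727.
With the tax, buyers' net willingness to pay falls by 12: (100 - 12) - 0.5Q = 20.5 + 5Q, so Q_t = 12.2727. Buyers pay P_b = 93.8636; sellers receive P_s = P_b - 12 = 81.8636.
Consumers lose the trapezoid between P* and P_b out to Q_t plus the triangle from Q_t to Q*: change in CS = 37.655 - 52.2335 = -14.5785.

-14.58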